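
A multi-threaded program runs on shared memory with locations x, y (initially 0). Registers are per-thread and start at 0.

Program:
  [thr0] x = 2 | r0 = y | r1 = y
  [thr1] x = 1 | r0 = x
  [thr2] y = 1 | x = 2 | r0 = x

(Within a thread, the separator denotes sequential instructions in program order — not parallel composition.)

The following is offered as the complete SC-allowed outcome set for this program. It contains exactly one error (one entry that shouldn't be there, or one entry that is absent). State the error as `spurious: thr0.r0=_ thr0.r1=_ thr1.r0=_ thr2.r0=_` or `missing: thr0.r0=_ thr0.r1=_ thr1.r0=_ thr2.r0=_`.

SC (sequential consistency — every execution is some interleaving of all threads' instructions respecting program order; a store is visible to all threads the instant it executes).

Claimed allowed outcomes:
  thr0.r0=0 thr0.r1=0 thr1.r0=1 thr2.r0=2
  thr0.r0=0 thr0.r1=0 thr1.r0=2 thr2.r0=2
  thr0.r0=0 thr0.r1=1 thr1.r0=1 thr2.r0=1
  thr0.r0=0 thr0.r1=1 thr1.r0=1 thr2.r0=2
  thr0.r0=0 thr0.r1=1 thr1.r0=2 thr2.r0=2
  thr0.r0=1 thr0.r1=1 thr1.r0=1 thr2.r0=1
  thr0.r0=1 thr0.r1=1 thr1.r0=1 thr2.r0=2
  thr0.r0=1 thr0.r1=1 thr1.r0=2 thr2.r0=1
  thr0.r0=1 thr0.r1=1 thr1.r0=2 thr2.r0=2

outcome vector order: (thr0.r0,thr0.r1,thr1.r0,thr2.r0)
under SC → 0011; 0012; 0022; 0111; 0112; 0122; 1111; 1112; 1121; 1122
SC∖claimed = {0011}

missing: thr0.r0=0 thr0.r1=0 thr1.r0=1 thr2.r0=1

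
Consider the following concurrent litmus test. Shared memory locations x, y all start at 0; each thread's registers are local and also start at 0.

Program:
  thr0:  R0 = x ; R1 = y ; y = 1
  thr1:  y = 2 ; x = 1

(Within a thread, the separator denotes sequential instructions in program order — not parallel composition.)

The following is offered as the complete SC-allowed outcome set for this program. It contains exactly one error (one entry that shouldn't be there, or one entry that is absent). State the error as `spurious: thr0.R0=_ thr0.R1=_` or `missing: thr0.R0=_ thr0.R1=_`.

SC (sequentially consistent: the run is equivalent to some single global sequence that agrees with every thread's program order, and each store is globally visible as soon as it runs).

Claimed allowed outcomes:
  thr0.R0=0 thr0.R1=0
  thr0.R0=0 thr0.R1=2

missing: thr0.R0=1 thr0.R1=2

outcome vector order: (thr0.R0,thr0.R1)
[SC] allowed = {0/0 0/2 1/2}
SC∖claimed = {1/2}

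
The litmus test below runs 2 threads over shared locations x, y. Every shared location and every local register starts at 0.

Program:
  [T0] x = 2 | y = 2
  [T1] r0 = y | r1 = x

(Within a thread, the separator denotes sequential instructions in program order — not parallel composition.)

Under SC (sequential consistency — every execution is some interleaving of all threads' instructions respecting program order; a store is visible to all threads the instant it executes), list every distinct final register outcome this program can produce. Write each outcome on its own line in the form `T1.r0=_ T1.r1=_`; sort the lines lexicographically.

outcome vector order: (T1.r0,T1.r1)
|SC outcomes| = 3

T1.r0=0 T1.r1=0
T1.r0=0 T1.r1=2
T1.r0=2 T1.r1=2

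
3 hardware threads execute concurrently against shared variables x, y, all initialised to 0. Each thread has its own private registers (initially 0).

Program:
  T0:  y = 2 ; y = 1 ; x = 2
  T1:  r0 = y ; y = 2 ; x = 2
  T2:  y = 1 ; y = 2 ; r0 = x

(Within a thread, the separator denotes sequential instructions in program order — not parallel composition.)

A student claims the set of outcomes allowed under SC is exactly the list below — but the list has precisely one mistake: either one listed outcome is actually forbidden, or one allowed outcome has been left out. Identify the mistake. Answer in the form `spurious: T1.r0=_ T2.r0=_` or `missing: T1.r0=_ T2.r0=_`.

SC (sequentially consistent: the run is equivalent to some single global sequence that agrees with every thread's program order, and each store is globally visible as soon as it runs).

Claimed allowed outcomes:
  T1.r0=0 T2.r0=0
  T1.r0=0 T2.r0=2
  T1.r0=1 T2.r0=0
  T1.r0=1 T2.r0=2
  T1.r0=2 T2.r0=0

outcome vector order: (T1.r0,T2.r0)
[SC] allowed = {(0,0); (0,2); (1,0); (1,2); (2,0); (2,2)}
SC∖claimed = {(2,2)}

missing: T1.r0=2 T2.r0=2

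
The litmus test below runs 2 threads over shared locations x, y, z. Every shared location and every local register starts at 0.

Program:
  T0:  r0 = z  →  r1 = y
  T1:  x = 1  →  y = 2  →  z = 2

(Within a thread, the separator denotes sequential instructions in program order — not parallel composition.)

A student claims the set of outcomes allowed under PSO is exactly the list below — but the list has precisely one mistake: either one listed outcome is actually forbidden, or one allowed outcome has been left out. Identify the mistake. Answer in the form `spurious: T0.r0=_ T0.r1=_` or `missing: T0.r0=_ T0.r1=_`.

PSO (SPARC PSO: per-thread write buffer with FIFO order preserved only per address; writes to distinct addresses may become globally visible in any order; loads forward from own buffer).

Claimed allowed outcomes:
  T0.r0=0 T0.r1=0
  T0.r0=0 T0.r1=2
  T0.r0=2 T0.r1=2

missing: T0.r0=2 T0.r1=0

outcome vector order: (T0.r0,T0.r1)
under PSO → (0,0), (0,2), (2,0), (2,2)
PSO∖claimed = {(2,0)}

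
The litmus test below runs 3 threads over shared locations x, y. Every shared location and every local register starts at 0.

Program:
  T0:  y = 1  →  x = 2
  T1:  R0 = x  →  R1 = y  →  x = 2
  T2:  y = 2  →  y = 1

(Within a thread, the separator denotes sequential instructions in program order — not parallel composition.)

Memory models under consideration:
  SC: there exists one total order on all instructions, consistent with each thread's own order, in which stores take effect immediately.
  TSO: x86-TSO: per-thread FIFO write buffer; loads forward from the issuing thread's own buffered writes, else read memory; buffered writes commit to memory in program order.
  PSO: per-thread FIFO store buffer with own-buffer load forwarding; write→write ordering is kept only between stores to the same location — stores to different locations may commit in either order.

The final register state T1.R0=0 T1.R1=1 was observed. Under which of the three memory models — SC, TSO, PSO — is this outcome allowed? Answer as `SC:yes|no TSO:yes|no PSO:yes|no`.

outcome vector order: (T1.R0,T1.R1)
SC (5): <0 0>, <0 1>, <0 2>, <2 1>, <2 2>
TSO (5): <0 0>, <0 1>, <0 2>, <2 1>, <2 2>
PSO (6): <0 0>, <0 1>, <0 2>, <2 0>, <2 1>, <2 2>
target <0 1> ∈ {SC,TSO,PSO}

SC:yes TSO:yes PSO:yes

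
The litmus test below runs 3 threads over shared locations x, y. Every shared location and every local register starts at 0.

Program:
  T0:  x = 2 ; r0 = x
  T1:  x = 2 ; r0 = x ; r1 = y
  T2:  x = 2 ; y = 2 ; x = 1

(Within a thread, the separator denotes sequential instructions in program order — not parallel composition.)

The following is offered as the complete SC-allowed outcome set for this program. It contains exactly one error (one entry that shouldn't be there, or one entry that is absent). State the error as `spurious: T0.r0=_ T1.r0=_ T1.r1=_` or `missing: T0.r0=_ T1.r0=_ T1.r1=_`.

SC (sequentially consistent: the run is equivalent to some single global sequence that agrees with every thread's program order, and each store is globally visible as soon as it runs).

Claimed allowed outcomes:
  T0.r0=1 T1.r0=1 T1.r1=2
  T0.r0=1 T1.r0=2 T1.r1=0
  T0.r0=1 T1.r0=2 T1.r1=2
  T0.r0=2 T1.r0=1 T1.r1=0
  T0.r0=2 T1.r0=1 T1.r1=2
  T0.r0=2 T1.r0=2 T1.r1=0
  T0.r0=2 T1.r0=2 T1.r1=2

spurious: T0.r0=2 T1.r0=1 T1.r1=0

outcome vector order: (T0.r0,T1.r0,T1.r1)
SC: 6 outcomes — {<1 1 2>; <1 2 0>; <1 2 2>; <2 1 2>; <2 2 0>; <2 2 2>}
claimed∖SC = {<2 1 0>}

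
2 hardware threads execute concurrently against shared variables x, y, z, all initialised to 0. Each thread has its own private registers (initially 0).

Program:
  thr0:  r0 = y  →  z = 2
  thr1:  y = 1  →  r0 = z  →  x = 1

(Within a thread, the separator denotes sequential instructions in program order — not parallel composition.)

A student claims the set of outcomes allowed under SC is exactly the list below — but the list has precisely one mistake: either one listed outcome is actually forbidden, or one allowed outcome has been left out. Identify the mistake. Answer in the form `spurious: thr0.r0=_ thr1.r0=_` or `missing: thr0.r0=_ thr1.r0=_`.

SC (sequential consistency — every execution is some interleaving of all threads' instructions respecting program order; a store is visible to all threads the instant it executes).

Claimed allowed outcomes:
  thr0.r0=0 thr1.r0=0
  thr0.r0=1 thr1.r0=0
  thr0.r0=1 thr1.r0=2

missing: thr0.r0=0 thr1.r0=2

outcome vector order: (thr0.r0,thr1.r0)
[SC] allowed = {0/0, 0/2, 1/0, 1/2}
SC∖claimed = {0/2}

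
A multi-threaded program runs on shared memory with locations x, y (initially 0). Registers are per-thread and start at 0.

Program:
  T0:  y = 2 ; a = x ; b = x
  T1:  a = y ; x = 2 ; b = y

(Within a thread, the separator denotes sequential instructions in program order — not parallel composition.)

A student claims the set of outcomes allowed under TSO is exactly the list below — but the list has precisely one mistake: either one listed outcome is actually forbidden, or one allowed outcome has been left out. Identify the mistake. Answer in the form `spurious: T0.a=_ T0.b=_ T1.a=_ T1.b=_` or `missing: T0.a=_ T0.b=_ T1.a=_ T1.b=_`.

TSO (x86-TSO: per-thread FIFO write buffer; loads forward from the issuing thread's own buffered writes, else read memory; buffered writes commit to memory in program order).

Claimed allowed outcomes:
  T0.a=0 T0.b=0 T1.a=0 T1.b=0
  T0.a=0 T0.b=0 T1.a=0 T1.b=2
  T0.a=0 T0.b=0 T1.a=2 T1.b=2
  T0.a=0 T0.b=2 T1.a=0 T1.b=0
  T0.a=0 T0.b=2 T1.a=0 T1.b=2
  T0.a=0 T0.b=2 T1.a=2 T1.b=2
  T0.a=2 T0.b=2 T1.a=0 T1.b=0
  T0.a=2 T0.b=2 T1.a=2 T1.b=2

missing: T0.a=2 T0.b=2 T1.a=0 T1.b=2

outcome vector order: (T0.a,T0.b,T1.a,T1.b)
under TSO → <0 0 0 0>, <0 0 0 2>, <0 0 2 2>, <0 2 0 0>, <0 2 0 2>, <0 2 2 2>, <2 2 0 0>, <2 2 0 2>, <2 2 2 2>
TSO∖claimed = {<2 2 0 2>}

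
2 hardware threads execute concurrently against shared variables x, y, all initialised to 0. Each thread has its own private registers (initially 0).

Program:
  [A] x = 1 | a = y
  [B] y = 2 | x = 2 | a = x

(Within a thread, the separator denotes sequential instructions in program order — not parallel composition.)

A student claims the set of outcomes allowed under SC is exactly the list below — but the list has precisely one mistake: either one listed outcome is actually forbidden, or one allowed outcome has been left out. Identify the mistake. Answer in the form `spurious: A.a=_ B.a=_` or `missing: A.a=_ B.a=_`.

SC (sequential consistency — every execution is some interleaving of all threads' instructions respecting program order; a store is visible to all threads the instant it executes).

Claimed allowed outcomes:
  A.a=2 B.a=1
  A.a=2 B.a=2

outcome vector order: (A.a,B.a)
under SC → 02; 21; 22
SC∖claimed = {02}

missing: A.a=0 B.a=2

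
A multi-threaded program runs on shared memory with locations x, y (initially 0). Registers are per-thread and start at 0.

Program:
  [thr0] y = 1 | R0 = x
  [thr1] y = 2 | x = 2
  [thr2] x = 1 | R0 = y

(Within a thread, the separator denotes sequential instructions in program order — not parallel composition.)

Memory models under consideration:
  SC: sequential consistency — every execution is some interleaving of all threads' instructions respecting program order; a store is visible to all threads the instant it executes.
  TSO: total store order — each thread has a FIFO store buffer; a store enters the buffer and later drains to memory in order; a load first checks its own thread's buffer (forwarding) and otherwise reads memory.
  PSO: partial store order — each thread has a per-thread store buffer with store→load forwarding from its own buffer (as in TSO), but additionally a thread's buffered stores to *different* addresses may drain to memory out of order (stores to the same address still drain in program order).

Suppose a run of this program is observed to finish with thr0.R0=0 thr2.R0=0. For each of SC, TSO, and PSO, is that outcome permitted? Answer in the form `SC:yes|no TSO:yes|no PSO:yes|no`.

SC:no TSO:yes PSO:yes

outcome vector order: (thr0.R0,thr2.R0)
[SC] allowed = {(0,1), (0,2), (1,0), (1,1), (1,2), (2,0), (2,1), (2,2)}
[TSO] allowed = {(0,0), (0,1), (0,2), (1,0), (1,1), (1,2), (2,0), (2,1), (2,2)}
[PSO] allowed = {(0,0), (0,1), (0,2), (1,0), (1,1), (1,2), (2,0), (2,1), (2,2)}
target (0,0) ∈ {TSO,PSO}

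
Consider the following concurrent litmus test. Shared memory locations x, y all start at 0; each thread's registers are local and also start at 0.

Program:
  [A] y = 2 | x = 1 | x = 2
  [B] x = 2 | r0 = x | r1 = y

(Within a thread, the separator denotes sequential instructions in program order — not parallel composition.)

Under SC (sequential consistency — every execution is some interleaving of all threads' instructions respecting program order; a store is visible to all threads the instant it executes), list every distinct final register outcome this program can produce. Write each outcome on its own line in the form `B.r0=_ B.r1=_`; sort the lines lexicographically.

outcome vector order: (B.r0,B.r1)
|SC outcomes| = 3

B.r0=1 B.r1=2
B.r0=2 B.r1=0
B.r0=2 B.r1=2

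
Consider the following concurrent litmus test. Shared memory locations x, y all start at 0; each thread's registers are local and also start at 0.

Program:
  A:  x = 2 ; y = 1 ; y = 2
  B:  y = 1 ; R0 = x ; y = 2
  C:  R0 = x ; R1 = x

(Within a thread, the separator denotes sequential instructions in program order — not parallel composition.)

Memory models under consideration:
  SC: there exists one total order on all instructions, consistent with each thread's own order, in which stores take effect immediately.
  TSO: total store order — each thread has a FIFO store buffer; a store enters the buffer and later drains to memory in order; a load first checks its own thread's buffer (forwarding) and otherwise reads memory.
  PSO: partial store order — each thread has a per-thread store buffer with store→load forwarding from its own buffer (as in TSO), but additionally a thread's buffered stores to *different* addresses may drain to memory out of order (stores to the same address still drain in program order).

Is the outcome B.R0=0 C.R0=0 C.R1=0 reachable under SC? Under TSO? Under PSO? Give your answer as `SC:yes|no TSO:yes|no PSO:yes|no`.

SC:yes TSO:yes PSO:yes

outcome vector order: (B.R0,C.R0,C.R1)
[SC] allowed = {(0,0,0); (0,0,2); (0,2,2); (2,0,0); (2,0,2); (2,2,2)}
[TSO] allowed = {(0,0,0); (0,0,2); (0,2,2); (2,0,0); (2,0,2); (2,2,2)}
[PSO] allowed = {(0,0,0); (0,0,2); (0,2,2); (2,0,0); (2,0,2); (2,2,2)}
target (0,0,0) ∈ {SC,TSO,PSO}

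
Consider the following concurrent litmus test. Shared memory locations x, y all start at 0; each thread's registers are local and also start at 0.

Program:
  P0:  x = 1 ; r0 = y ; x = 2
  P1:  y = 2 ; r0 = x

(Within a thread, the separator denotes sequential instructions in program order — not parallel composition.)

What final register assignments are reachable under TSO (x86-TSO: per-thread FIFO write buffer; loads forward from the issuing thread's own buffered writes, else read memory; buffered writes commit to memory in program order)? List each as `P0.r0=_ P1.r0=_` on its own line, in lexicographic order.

outcome vector order: (P0.r0,P1.r0)
|TSO outcomes| = 6

P0.r0=0 P1.r0=0
P0.r0=0 P1.r0=1
P0.r0=0 P1.r0=2
P0.r0=2 P1.r0=0
P0.r0=2 P1.r0=1
P0.r0=2 P1.r0=2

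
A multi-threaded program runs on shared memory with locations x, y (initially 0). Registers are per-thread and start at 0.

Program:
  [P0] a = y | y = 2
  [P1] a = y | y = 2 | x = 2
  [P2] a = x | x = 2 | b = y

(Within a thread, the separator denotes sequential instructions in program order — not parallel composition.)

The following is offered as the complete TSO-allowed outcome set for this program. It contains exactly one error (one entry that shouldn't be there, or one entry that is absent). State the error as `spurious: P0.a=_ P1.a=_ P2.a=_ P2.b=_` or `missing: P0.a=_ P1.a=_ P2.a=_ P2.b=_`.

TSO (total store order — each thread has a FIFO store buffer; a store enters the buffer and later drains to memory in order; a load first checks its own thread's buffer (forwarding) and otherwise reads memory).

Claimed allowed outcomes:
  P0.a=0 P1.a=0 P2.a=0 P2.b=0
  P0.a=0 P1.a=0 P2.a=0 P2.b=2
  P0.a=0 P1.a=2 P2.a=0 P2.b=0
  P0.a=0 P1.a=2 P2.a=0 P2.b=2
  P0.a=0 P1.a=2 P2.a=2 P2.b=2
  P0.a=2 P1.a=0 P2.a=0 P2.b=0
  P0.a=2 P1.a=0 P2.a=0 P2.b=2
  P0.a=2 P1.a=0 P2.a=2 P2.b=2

outcome vector order: (P0.a,P1.a,P2.a,P2.b)
under TSO → (0,0,0,0), (0,0,0,2), (0,0,2,2), (0,2,0,0), (0,2,0,2), (0,2,2,2), (2,0,0,0), (2,0,0,2), (2,0,2,2)
TSO∖claimed = {(0,0,2,2)}

missing: P0.a=0 P1.a=0 P2.a=2 P2.b=2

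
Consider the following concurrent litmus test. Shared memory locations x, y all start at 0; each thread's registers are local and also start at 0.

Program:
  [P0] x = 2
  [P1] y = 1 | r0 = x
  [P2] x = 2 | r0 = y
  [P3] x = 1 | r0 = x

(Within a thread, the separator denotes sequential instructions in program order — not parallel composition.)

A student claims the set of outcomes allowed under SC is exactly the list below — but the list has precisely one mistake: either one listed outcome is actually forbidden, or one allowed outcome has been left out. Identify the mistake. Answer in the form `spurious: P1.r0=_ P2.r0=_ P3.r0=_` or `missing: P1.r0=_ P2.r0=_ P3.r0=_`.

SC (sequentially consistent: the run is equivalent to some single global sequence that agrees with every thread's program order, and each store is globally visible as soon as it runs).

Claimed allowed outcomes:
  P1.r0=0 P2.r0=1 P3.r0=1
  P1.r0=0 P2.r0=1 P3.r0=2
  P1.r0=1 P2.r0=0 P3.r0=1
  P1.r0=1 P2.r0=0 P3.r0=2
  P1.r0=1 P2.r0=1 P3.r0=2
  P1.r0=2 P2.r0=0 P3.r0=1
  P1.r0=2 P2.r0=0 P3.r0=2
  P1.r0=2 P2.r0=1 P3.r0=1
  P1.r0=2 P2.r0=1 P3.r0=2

outcome vector order: (P1.r0,P2.r0,P3.r0)
under SC → 011 012 101 102 111 112 201 202 211 212
SC∖claimed = {111}

missing: P1.r0=1 P2.r0=1 P3.r0=1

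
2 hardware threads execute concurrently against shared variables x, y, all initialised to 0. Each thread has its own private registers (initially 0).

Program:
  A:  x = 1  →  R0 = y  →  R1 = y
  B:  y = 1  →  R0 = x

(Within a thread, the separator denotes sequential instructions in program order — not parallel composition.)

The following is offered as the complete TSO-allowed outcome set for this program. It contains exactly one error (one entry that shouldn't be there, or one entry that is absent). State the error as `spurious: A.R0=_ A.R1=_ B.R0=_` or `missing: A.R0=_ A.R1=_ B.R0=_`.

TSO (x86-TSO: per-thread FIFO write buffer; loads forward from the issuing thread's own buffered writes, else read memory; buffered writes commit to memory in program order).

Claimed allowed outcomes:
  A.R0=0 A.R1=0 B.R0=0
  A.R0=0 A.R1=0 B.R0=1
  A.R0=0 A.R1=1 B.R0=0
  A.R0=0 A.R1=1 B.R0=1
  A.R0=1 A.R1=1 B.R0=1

outcome vector order: (A.R0,A.R1,B.R0)
TSO: 6 outcomes — {0/0/0 0/0/1 0/1/0 0/1/1 1/1/0 1/1/1}
TSO∖claimed = {1/1/0}

missing: A.R0=1 A.R1=1 B.R0=0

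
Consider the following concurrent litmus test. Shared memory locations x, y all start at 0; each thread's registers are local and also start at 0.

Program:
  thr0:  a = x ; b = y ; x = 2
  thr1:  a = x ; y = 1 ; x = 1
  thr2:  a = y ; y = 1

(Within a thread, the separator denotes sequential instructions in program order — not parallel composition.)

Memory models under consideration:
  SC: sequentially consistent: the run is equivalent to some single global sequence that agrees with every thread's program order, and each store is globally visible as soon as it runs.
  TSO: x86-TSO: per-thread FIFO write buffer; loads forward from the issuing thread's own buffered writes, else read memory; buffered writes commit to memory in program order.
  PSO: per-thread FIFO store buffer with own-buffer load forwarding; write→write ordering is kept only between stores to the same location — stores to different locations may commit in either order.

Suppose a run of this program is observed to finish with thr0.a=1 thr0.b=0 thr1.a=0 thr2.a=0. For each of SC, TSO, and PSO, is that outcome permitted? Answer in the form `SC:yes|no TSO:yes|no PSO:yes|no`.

SC:no TSO:no PSO:yes

outcome vector order: (thr0.a,thr0.b,thr1.a,thr2.a)
under SC → 0000 0001 0020 0021 0100 0101 0120 1100 1101
under TSO → 0000 0001 0020 0021 0100 0101 0120 1100 1101
under PSO → 0000 0001 0020 0021 0100 0101 0120 1000 1001 1100 1101
target 1000 ∈ {PSO}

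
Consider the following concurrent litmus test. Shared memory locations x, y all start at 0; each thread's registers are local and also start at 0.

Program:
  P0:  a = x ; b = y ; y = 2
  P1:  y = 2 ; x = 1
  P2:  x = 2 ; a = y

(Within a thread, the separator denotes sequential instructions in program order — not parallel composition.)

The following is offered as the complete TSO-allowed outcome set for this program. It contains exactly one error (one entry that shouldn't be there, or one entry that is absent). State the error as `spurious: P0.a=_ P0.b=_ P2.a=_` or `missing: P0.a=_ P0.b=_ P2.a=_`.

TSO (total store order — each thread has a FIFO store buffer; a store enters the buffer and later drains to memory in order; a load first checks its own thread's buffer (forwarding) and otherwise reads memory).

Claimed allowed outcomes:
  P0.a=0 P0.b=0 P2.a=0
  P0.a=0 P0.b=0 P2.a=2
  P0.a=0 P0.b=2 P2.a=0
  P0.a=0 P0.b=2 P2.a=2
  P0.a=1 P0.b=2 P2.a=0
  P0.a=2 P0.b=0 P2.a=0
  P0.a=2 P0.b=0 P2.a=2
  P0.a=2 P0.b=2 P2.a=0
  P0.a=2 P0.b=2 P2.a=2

outcome vector order: (P0.a,P0.b,P2.a)
under TSO → 0/0/0, 0/0/2, 0/2/0, 0/2/2, 1/2/0, 1/2/2, 2/0/0, 2/0/2, 2/2/0, 2/2/2
TSO∖claimed = {1/2/2}

missing: P0.a=1 P0.b=2 P2.a=2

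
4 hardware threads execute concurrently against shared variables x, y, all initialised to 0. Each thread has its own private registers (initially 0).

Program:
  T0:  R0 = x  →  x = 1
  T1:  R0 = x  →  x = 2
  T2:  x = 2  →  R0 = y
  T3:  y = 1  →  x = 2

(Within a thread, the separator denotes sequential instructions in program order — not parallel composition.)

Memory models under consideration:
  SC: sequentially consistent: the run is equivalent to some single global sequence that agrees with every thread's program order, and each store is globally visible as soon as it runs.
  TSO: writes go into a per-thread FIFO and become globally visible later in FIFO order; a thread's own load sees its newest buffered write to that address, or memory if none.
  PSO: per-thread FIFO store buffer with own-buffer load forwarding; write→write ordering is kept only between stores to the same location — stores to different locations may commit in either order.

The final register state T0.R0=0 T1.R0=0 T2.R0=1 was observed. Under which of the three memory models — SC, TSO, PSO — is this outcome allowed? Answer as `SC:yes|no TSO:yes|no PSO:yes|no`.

SC:yes TSO:yes PSO:yes

outcome vector order: (T0.R0,T1.R0,T2.R0)
SC: 12 outcomes — {000; 001; 010; 011; 020; 021; 200; 201; 210; 211; 220; 221}
TSO: 12 outcomes — {000; 001; 010; 011; 020; 021; 200; 201; 210; 211; 220; 221}
PSO: 12 outcomes — {000; 001; 010; 011; 020; 021; 200; 201; 210; 211; 220; 221}
target 001 ∈ {SC,TSO,PSO}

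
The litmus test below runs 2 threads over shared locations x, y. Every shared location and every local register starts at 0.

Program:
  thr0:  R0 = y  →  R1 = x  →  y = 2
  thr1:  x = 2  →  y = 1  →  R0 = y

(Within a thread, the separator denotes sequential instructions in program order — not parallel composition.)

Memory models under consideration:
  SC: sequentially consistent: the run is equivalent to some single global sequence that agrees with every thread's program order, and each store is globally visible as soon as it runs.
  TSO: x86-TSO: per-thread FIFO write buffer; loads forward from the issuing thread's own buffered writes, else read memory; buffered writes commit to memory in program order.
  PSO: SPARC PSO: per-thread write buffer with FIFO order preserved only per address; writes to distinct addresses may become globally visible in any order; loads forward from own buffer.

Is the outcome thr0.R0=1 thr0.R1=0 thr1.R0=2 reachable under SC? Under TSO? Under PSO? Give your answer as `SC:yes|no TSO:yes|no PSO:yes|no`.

SC:no TSO:no PSO:yes

outcome vector order: (thr0.R0,thr0.R1,thr1.R0)
SC (6): 001, 002, 021, 022, 121, 122
TSO (6): 001, 002, 021, 022, 121, 122
PSO (8): 001, 002, 021, 022, 101, 102, 121, 122
target 102 ∈ {PSO}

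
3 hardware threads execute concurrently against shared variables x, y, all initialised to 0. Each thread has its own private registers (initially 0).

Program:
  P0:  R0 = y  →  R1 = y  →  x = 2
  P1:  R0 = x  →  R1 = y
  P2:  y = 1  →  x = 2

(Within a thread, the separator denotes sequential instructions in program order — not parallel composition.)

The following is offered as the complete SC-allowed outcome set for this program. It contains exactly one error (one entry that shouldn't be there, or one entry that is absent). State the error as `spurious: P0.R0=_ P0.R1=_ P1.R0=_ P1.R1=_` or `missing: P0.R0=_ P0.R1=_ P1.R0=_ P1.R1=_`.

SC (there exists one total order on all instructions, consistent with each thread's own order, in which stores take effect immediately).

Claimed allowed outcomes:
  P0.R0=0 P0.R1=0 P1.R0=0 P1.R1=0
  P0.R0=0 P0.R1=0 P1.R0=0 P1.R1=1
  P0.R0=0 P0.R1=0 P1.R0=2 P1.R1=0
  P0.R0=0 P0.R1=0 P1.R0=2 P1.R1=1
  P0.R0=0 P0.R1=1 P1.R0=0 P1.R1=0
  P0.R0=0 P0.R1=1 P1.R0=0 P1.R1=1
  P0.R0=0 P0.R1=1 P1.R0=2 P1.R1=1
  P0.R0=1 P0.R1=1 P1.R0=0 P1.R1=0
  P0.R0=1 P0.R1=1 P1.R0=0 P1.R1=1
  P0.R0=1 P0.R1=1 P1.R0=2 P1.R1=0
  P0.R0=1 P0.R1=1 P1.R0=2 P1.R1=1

outcome vector order: (P0.R0,P0.R1,P1.R0,P1.R1)
SC (10): <0 0 0 0> <0 0 0 1> <0 0 2 0> <0 0 2 1> <0 1 0 0> <0 1 0 1> <0 1 2 1> <1 1 0 0> <1 1 0 1> <1 1 2 1>
claimed∖SC = {<1 1 2 0>}

spurious: P0.R0=1 P0.R1=1 P1.R0=2 P1.R1=0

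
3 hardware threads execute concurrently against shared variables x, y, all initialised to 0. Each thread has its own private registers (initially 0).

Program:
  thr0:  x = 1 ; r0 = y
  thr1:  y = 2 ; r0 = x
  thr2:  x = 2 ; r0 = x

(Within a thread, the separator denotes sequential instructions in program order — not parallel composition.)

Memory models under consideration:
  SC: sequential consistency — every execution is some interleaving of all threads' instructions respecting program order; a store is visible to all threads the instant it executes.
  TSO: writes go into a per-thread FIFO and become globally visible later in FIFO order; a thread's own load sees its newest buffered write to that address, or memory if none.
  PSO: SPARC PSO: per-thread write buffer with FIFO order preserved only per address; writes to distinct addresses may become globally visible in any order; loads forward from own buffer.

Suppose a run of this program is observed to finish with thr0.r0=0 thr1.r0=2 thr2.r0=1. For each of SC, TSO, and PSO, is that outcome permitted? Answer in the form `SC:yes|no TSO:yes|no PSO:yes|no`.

SC:no TSO:yes PSO:yes

outcome vector order: (thr0.r0,thr1.r0,thr2.r0)
under SC → (0,1,1), (0,1,2), (0,2,2), (2,0,1), (2,0,2), (2,1,1), (2,1,2), (2,2,1), (2,2,2)
under TSO → (0,0,1), (0,0,2), (0,1,1), (0,1,2), (0,2,1), (0,2,2), (2,0,1), (2,0,2), (2,1,1), (2,1,2), (2,2,1), (2,2,2)
under PSO → (0,0,1), (0,0,2), (0,1,1), (0,1,2), (0,2,1), (0,2,2), (2,0,1), (2,0,2), (2,1,1), (2,1,2), (2,2,1), (2,2,2)
target (0,2,1) ∈ {TSO,PSO}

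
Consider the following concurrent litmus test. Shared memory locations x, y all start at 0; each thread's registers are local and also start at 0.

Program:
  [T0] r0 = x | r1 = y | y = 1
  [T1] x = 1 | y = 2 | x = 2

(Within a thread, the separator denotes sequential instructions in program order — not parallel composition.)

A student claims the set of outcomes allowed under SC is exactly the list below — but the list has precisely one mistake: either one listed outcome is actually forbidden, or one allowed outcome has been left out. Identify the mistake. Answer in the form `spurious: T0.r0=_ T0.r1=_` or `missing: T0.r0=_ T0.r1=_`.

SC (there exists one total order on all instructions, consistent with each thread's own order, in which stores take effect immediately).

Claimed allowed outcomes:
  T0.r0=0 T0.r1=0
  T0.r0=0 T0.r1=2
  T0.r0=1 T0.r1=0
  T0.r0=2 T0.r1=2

missing: T0.r0=1 T0.r1=2

outcome vector order: (T0.r0,T0.r1)
SC: 5 outcomes — {00 02 10 12 22}
SC∖claimed = {12}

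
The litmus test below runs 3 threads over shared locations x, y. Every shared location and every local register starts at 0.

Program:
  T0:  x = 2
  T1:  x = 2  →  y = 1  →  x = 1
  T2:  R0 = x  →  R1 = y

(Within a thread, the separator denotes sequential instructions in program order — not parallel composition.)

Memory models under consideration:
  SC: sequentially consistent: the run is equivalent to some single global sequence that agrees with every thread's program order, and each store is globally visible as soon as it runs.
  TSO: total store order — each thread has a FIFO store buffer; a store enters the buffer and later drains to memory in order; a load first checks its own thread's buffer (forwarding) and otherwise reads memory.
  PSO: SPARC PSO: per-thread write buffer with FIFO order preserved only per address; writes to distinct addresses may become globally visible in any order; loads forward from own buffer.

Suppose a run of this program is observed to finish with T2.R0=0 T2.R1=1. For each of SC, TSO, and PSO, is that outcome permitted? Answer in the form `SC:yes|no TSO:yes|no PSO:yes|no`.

outcome vector order: (T2.R0,T2.R1)
[SC] allowed = {00 01 11 20 21}
[TSO] allowed = {00 01 11 20 21}
[PSO] allowed = {00 01 10 11 20 21}
target 01 ∈ {SC,TSO,PSO}

SC:yes TSO:yes PSO:yes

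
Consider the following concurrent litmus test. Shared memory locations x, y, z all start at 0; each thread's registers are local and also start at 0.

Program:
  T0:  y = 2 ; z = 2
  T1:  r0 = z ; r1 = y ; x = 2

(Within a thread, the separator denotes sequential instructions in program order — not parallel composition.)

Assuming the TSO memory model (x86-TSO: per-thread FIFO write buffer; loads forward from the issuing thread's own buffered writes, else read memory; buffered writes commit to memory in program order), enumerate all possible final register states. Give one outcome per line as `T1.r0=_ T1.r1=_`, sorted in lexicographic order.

T1.r0=0 T1.r1=0
T1.r0=0 T1.r1=2
T1.r0=2 T1.r1=2

outcome vector order: (T1.r0,T1.r1)
|TSO outcomes| = 3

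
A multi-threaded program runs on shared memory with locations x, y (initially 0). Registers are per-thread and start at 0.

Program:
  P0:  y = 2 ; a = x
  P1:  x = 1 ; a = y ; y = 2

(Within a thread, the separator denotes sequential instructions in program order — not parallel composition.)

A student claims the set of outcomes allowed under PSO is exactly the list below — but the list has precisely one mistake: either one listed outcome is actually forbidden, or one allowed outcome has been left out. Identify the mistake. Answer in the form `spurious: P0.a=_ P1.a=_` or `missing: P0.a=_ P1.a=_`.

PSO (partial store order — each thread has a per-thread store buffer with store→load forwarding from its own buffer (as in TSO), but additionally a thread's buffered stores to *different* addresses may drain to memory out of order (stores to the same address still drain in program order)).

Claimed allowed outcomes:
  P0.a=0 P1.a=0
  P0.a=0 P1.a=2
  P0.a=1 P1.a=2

outcome vector order: (P0.a,P1.a)
under PSO → <0 0>; <0 2>; <1 0>; <1 2>
PSO∖claimed = {<1 0>}

missing: P0.a=1 P1.a=0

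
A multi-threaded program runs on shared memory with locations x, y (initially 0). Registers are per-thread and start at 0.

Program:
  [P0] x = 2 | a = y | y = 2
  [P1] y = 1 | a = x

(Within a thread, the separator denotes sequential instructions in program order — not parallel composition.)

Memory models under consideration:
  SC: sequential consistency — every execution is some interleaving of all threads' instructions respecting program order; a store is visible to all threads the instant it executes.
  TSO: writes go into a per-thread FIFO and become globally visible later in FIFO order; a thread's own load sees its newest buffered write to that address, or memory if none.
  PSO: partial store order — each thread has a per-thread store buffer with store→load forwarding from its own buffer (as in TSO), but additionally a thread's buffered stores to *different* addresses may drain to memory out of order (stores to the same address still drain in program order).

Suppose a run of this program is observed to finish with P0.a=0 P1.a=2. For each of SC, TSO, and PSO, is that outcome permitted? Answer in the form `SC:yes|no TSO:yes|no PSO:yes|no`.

SC:yes TSO:yes PSO:yes

outcome vector order: (P0.a,P1.a)
SC: 3 outcomes — {0/2; 1/0; 1/2}
TSO: 4 outcomes — {0/0; 0/2; 1/0; 1/2}
PSO: 4 outcomes — {0/0; 0/2; 1/0; 1/2}
target 0/2 ∈ {SC,TSO,PSO}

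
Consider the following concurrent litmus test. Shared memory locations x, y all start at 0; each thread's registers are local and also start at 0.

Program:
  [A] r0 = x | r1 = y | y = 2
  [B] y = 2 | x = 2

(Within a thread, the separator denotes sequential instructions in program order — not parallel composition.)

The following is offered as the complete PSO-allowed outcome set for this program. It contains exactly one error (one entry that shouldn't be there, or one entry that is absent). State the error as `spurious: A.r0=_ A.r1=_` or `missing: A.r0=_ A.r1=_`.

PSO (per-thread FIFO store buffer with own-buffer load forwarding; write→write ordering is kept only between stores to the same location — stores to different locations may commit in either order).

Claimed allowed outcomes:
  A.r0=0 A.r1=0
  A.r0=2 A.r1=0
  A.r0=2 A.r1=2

outcome vector order: (A.r0,A.r1)
[PSO] allowed = {0/0, 0/2, 2/0, 2/2}
PSO∖claimed = {0/2}

missing: A.r0=0 A.r1=2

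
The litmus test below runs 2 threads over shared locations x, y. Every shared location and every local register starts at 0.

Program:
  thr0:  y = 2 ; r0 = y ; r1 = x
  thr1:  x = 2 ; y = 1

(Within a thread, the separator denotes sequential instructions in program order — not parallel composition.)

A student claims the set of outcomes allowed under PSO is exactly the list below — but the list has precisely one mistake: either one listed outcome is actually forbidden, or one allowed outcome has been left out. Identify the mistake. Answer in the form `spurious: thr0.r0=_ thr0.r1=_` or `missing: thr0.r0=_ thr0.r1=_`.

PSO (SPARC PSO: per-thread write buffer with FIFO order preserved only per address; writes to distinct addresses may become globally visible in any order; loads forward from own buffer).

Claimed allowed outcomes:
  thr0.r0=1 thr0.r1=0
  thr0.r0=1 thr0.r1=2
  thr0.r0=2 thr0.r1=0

outcome vector order: (thr0.r0,thr0.r1)
under PSO → 10 12 20 22
PSO∖claimed = {22}

missing: thr0.r0=2 thr0.r1=2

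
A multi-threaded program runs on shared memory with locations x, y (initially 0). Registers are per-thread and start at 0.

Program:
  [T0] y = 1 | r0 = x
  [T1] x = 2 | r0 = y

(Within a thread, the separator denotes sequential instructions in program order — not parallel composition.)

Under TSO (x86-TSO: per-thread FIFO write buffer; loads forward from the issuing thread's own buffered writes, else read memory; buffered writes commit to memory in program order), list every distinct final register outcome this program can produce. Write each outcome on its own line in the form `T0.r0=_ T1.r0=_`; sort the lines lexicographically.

T0.r0=0 T1.r0=0
T0.r0=0 T1.r0=1
T0.r0=2 T1.r0=0
T0.r0=2 T1.r0=1

outcome vector order: (T0.r0,T1.r0)
|TSO outcomes| = 4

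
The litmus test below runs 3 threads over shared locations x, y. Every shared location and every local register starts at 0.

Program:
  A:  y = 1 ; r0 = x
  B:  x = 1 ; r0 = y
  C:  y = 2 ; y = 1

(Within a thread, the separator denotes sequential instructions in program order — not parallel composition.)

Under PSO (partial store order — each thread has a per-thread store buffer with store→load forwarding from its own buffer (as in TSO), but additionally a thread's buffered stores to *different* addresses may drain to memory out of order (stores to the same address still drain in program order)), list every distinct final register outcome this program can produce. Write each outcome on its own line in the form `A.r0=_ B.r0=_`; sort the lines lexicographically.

A.r0=0 B.r0=0
A.r0=0 B.r0=1
A.r0=0 B.r0=2
A.r0=1 B.r0=0
A.r0=1 B.r0=1
A.r0=1 B.r0=2

outcome vector order: (A.r0,B.r0)
|PSO outcomes| = 6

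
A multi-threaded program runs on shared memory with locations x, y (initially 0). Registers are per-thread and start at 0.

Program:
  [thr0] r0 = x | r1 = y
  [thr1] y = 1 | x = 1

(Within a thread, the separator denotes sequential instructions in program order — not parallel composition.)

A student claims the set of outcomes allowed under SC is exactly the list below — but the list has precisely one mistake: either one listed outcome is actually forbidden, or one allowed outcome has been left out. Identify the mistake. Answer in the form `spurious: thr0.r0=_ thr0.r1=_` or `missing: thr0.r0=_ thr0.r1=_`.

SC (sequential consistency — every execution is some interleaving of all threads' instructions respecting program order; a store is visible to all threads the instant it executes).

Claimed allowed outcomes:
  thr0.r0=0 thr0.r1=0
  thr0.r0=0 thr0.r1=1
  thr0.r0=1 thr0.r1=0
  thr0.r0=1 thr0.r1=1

outcome vector order: (thr0.r0,thr0.r1)
SC: 3 outcomes — {(0,0); (0,1); (1,1)}
claimed∖SC = {(1,0)}

spurious: thr0.r0=1 thr0.r1=0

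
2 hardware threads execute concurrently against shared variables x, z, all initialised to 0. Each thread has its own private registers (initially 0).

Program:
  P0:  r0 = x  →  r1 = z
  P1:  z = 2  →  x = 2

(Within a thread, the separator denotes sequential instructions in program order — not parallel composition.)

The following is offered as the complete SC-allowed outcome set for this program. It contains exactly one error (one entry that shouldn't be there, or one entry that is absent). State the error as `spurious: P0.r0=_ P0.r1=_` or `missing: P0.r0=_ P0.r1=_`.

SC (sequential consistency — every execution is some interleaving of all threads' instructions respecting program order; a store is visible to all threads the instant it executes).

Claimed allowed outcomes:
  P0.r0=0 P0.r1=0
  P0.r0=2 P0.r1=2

missing: P0.r0=0 P0.r1=2

outcome vector order: (P0.r0,P0.r1)
SC: 3 outcomes — {(0,0) (0,2) (2,2)}
SC∖claimed = {(0,2)}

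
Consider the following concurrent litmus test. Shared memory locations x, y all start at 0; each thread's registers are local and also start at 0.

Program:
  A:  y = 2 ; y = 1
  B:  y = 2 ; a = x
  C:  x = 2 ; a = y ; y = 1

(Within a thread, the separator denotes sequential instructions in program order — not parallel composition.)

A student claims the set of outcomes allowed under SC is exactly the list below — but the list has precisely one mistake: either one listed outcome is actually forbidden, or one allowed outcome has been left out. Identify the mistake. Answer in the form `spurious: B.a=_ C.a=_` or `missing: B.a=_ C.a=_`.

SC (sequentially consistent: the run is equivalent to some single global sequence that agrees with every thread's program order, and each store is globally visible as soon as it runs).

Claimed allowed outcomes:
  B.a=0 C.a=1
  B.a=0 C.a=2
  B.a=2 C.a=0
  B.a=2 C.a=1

missing: B.a=2 C.a=2

outcome vector order: (B.a,C.a)
[SC] allowed = {0/1 0/2 2/0 2/1 2/2}
SC∖claimed = {2/2}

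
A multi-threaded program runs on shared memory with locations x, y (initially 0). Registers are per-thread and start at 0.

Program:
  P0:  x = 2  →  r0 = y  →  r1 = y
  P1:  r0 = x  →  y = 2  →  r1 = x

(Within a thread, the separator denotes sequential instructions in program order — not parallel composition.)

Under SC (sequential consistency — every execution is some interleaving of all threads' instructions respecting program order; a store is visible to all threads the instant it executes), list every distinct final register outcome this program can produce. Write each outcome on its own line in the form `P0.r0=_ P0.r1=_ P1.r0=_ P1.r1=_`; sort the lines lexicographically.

outcome vector order: (P0.r0,P0.r1,P1.r0,P1.r1)
|SC outcomes| = 7

P0.r0=0 P0.r1=0 P1.r0=0 P1.r1=2
P0.r0=0 P0.r1=0 P1.r0=2 P1.r1=2
P0.r0=0 P0.r1=2 P1.r0=0 P1.r1=2
P0.r0=0 P0.r1=2 P1.r0=2 P1.r1=2
P0.r0=2 P0.r1=2 P1.r0=0 P1.r1=0
P0.r0=2 P0.r1=2 P1.r0=0 P1.r1=2
P0.r0=2 P0.r1=2 P1.r0=2 P1.r1=2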